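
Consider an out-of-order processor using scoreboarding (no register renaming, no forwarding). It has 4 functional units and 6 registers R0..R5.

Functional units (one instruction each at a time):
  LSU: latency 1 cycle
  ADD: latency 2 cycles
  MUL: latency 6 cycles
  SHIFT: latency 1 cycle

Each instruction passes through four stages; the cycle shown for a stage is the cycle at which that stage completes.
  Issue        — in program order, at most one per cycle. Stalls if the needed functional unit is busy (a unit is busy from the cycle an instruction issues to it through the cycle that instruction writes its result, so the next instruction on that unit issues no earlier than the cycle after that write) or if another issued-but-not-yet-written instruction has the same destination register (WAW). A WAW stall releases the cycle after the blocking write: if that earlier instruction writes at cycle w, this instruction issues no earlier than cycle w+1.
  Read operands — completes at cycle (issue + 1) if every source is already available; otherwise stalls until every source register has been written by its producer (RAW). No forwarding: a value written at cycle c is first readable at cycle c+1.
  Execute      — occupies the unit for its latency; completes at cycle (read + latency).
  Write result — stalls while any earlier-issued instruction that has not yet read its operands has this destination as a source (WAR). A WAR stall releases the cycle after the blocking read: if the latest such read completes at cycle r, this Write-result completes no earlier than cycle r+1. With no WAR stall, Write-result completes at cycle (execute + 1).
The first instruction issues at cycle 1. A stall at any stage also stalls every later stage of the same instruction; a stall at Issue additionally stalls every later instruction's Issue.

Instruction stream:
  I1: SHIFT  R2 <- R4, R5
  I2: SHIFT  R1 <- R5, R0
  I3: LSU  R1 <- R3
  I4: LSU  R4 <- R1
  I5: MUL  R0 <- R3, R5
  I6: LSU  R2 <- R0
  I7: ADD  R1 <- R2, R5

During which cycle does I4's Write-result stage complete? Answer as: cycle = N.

I1  is:1  ro:2  ex:3  wr:4
I2  is:5  ro:6  ex:7  wr:8  — struct: SHIFT busy until I1 writes@4
I3  is:9  ro:10  ex:11  wr:12  — WAW R1: wait I2 write@8
I4  is:13  ro:14  ex:15  wr:16  — struct: LSU busy until I3 writes@12
I5  is:14  ro:15  ex:21  wr:22
I6  is:17  ro:23  ex:24  wr:25  — struct: LSU busy until I4 writes@16, RAW R0: wait I5 write@22
I7  is:18  ro:26  ex:28  wr:29  — RAW R2: wait I6 write@25

cycle = 16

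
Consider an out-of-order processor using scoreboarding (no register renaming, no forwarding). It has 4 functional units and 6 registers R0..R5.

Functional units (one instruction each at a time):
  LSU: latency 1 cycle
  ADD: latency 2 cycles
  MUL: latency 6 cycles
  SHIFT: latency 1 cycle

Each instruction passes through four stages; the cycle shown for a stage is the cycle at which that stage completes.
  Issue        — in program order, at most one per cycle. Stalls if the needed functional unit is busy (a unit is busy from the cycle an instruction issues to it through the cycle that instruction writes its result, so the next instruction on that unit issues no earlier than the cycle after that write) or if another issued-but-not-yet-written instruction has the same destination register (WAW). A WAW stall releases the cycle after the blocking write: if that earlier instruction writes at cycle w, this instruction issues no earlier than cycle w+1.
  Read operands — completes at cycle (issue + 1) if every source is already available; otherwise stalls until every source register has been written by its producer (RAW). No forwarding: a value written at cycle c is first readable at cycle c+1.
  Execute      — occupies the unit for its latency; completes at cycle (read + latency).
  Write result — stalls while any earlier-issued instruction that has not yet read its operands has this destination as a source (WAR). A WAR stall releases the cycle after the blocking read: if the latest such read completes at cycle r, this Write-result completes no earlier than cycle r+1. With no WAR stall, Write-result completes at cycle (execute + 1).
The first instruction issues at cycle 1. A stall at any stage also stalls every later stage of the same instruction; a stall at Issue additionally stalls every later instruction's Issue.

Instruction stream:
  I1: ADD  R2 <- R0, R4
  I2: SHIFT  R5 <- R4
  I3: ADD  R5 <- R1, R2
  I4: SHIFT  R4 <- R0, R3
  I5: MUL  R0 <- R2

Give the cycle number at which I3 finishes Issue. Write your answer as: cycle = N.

I1  is:1  ro:2  ex:4  wr:5
I2  is:2  ro:3  ex:4  wr:5
I3  is:6  ro:7  ex:9  wr:10  — WAW R5: wait I2 write@5
I4  is:7  ro:8  ex:9  wr:10
I5  is:8  ro:9  ex:15  wr:16

cycle = 6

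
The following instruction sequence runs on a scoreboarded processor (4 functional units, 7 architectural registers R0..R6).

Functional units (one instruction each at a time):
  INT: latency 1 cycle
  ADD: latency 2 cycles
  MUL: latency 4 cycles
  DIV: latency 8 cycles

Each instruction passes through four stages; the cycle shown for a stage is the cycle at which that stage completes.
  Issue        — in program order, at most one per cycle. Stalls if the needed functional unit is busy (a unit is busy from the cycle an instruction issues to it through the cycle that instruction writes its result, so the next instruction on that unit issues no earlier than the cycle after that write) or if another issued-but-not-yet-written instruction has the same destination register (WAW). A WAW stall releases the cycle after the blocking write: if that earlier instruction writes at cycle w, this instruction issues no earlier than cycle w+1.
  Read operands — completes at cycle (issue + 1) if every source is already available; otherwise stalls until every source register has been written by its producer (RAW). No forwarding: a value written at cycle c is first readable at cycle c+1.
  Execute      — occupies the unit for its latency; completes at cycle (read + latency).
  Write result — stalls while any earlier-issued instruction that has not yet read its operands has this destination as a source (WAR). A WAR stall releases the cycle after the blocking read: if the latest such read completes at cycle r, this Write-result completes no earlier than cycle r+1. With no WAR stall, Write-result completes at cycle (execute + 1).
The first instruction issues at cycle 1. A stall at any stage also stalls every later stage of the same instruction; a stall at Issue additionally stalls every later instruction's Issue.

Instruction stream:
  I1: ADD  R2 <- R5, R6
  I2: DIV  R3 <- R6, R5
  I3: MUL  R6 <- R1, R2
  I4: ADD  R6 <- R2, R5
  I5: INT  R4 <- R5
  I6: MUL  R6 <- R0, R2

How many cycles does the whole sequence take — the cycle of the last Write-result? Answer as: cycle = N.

cycle = 23

I1  is:1  ro:2  ex:4  wr:5
I2  is:2  ro:3  ex:11  wr:12
I3  is:3  ro:6  ex:10  wr:11  — RAW R2: wait I1 write@5
I4  is:12  ro:13  ex:15  wr:16  — WAW R6: wait I3 write@11
I5  is:13  ro:14  ex:15  wr:16
I6  is:17  ro:18  ex:22  wr:23  — WAW R6: wait I4 write@16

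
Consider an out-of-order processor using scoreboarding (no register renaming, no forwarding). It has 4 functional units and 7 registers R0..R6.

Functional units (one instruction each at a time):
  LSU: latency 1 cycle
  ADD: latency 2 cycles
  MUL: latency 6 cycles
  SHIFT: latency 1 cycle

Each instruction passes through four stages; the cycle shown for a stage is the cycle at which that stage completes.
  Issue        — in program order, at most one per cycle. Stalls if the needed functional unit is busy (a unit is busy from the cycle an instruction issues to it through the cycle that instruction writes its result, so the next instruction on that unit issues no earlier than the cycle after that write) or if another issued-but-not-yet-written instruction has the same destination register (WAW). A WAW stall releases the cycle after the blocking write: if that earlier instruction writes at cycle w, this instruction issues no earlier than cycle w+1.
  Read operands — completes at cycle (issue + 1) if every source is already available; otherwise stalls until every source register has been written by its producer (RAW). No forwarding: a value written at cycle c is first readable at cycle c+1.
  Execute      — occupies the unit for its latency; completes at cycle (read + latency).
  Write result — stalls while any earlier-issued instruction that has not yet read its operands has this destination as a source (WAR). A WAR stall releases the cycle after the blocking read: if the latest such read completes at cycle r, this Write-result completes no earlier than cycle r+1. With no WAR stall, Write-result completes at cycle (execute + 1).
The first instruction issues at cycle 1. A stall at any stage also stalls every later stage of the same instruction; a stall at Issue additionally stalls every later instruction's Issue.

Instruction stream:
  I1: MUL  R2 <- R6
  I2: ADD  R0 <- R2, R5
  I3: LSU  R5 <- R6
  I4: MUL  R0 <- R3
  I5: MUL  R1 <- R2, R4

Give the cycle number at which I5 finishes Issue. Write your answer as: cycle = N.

cycle = 23

[1] issue I1 (MUL)
[2] I1 read-ops; issue I2 (ADD)
[3] issue I3 (LSU)
[4] I3 read-ops
[5] I3 finished on LSU
[8] I1 finished on MUL
[9] I1→R2
[10] I2 read-ops
[11] I3→R5
[12] I2 finished on ADD
[13] I2→R0
[14] issue I4 (MUL)
[15] I4 read-ops
[21] I4 finished on MUL
[22] I4→R0
[23] issue I5 (MUL)
[24] I5 read-ops
[30] I5 finished on MUL
[31] I5→R1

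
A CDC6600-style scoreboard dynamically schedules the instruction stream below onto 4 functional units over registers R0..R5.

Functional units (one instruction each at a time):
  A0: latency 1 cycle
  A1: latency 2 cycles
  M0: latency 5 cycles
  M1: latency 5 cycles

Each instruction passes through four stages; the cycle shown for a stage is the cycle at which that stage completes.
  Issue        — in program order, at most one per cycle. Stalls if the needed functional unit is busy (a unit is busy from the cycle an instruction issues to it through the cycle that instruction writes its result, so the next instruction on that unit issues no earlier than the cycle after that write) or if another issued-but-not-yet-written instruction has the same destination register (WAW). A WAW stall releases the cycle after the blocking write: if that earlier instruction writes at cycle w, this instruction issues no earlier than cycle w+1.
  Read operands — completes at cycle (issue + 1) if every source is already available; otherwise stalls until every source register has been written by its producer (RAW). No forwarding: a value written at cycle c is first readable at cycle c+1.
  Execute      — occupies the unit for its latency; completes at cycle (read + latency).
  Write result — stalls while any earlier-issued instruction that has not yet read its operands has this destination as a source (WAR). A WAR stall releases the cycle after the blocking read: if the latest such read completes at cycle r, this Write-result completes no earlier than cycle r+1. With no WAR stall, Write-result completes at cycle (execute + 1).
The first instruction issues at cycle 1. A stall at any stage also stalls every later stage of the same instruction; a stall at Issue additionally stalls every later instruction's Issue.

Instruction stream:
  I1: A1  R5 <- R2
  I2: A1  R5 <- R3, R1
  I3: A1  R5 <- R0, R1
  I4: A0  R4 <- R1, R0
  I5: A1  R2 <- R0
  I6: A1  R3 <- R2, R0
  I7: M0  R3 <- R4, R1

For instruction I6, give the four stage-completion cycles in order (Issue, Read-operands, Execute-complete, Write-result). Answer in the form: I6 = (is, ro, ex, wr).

[1] I1 issues→A1
[2] I1 reads
[4] I1 exec-done
[5] I1 writes R5
[6] I2 issues→A1
[7] I2 reads
[9] I2 exec-done
[10] I2 writes R5
[11] I3 issues→A1
[12] I3 reads; I4 issues→A0
[13] I4 reads
[14] I3 exec-done; I4 exec-done
[15] I3 writes R5; I4 writes R4
[16] I5 issues→A1
[17] I5 reads
[19] I5 exec-done
[20] I5 writes R2
[21] I6 issues→A1
[22] I6 reads
[24] I6 exec-done
[25] I6 writes R3
[26] I7 issues→M0
[27] I7 reads
[32] I7 exec-done
[33] I7 writes R3

I6 = (21, 22, 24, 25)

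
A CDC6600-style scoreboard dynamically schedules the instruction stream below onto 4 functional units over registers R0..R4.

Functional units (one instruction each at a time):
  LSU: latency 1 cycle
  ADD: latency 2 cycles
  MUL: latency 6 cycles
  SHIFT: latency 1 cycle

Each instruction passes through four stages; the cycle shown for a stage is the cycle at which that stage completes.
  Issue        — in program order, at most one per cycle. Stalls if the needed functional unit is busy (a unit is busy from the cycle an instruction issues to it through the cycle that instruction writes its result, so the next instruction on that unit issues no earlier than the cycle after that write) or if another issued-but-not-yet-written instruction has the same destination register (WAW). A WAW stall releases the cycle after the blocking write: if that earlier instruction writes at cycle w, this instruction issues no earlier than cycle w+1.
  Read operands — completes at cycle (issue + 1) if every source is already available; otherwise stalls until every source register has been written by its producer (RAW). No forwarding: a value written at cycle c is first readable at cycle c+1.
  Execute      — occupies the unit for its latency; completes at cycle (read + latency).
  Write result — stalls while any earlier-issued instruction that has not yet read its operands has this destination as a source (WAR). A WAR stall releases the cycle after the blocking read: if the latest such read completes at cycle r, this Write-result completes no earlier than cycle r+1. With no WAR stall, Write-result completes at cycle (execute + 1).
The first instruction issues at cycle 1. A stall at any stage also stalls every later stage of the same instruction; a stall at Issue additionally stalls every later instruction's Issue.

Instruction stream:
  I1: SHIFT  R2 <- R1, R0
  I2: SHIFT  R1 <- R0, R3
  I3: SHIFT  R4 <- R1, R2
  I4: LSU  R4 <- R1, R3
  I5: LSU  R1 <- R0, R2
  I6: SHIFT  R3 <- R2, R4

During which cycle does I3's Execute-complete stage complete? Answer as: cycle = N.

cycle = 11

t=1  I1 dispatched to SHIFT
t=2  I1 operands ready
t=3  I1 complete
t=4  R2←I1
t=5  I2 dispatched to SHIFT
t=6  I2 operands ready
t=7  I2 complete
t=8  R1←I2
t=9  I3 dispatched to SHIFT
t=10  I3 operands ready
t=11  I3 complete
t=12  R4←I3
t=13  I4 dispatched to LSU
t=14  I4 operands ready
t=15  I4 complete
t=16  R4←I4
t=17  I5 dispatched to LSU
t=18  I5 operands ready | I6 dispatched to SHIFT
t=19  I5 complete | I6 operands ready
t=20  R1←I5 | I6 complete
t=21  R3←I6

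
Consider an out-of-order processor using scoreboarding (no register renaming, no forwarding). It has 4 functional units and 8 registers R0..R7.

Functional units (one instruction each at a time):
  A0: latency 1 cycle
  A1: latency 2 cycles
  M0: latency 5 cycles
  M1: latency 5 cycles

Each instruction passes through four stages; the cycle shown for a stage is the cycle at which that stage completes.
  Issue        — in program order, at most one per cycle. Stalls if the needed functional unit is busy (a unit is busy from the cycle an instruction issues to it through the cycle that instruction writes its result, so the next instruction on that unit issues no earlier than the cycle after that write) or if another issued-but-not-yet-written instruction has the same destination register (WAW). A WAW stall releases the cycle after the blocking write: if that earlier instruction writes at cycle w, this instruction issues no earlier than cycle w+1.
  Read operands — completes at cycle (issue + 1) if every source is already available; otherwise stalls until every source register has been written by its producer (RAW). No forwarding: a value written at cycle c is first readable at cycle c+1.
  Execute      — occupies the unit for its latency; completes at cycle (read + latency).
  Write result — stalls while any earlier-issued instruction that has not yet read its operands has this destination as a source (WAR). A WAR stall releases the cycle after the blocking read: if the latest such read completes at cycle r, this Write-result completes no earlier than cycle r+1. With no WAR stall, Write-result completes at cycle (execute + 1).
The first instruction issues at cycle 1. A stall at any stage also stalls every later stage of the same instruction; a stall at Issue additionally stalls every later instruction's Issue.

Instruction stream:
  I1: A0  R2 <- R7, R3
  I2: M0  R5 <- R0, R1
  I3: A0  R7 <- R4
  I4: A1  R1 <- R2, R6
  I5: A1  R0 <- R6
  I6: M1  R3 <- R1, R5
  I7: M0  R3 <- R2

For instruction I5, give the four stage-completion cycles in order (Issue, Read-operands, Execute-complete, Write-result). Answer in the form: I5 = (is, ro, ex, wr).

I5 = (11, 12, 14, 15)

t=1  issue I1 (A0)
t=2  I1 read-ops · issue I2 (M0)
t=3  I1 finished on A0 · I2 read-ops
t=4  I1→R2
t=5  issue I3 (A0)
t=6  I3 read-ops · issue I4 (A1)
t=7  I3 finished on A0 · I4 read-ops
t=8  I2 finished on M0 · I3→R7
t=9  I2→R5 · I4 finished on A1
t=10  I4→R1
t=11  issue I5 (A1)
t=12  I5 read-ops · issue I6 (M1)
t=13  I6 read-ops
t=14  I5 finished on A1
t=15  I5→R0
t=18  I6 finished on M1
t=19  I6→R3
t=20  issue I7 (M0)
t=21  I7 read-ops
t=26  I7 finished on M0
t=27  I7→R3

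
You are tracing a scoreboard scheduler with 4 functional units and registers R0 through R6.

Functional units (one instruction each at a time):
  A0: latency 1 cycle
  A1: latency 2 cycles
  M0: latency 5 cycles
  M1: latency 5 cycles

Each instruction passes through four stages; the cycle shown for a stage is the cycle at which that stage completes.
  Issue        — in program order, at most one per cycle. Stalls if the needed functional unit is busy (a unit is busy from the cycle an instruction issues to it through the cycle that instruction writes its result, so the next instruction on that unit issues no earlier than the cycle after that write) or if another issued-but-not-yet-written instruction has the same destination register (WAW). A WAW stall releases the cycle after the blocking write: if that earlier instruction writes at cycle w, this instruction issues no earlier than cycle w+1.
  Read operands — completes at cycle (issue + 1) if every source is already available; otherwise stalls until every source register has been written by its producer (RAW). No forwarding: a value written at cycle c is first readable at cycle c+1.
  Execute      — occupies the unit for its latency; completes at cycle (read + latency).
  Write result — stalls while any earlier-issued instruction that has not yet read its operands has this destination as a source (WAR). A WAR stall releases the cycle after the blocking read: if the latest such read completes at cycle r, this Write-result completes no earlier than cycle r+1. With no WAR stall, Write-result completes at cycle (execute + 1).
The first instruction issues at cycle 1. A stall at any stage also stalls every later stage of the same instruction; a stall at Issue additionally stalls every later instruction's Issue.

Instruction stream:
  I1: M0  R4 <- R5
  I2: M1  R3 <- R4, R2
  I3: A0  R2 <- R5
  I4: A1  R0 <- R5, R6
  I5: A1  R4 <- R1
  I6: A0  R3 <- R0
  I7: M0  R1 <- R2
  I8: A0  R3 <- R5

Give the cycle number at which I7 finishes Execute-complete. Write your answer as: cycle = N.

[1] issue I1 (M0)
[2] I1 read-ops; issue I2 (M1)
[3] issue I3 (A0)
[4] I3 read-ops; issue I4 (A1)
[5] I3 finished on A0; I4 read-ops
[7] I1 finished on M0; I4 finished on A1
[8] I1→R4; I4→R0
[9] I2 read-ops; issue I5 (A1)
[10] I3→R2; I5 read-ops
[12] I5 finished on A1
[13] I5→R4
[14] I2 finished on M1
[15] I2→R3
[16] issue I6 (A0)
[17] I6 read-ops; issue I7 (M0)
[18] I6 finished on A0; I7 read-ops
[19] I6→R3
[20] issue I8 (A0)
[21] I8 read-ops
[22] I8 finished on A0
[23] I7 finished on M0; I8→R3
[24] I7→R1

cycle = 23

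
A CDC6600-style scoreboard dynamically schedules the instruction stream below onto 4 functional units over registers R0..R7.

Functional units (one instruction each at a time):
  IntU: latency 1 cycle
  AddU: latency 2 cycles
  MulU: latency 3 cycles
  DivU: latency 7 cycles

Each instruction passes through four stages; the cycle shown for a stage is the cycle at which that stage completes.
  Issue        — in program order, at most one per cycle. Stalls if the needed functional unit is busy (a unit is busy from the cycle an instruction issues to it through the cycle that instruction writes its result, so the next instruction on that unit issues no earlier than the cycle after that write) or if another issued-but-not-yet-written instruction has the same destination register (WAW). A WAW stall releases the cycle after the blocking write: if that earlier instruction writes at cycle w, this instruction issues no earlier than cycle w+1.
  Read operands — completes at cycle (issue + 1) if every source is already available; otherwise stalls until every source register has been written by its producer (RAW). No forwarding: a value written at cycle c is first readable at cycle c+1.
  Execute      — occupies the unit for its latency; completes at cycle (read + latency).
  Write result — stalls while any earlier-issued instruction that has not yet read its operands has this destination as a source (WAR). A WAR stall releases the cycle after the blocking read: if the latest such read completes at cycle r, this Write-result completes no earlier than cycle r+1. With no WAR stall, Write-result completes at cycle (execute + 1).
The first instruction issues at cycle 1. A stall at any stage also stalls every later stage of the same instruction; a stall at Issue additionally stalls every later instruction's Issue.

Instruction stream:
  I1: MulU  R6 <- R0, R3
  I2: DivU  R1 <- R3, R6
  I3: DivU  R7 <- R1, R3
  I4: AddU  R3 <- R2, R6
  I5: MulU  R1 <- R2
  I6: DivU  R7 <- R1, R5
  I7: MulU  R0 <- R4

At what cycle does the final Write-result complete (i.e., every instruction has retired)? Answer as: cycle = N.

I1 -> (1, 2, 5, 6)
I2 -> (2, 7, 14, 15)  // RAW R6: wait I1 write@6
I3 -> (16, 17, 24, 25)  // struct: DivU busy until I2 writes@15
I4 -> (17, 18, 20, 21)
I5 -> (18, 19, 22, 23)
I6 -> (26, 27, 34, 35)  // struct: DivU busy until I3 writes@25
I7 -> (27, 28, 31, 32)

cycle = 35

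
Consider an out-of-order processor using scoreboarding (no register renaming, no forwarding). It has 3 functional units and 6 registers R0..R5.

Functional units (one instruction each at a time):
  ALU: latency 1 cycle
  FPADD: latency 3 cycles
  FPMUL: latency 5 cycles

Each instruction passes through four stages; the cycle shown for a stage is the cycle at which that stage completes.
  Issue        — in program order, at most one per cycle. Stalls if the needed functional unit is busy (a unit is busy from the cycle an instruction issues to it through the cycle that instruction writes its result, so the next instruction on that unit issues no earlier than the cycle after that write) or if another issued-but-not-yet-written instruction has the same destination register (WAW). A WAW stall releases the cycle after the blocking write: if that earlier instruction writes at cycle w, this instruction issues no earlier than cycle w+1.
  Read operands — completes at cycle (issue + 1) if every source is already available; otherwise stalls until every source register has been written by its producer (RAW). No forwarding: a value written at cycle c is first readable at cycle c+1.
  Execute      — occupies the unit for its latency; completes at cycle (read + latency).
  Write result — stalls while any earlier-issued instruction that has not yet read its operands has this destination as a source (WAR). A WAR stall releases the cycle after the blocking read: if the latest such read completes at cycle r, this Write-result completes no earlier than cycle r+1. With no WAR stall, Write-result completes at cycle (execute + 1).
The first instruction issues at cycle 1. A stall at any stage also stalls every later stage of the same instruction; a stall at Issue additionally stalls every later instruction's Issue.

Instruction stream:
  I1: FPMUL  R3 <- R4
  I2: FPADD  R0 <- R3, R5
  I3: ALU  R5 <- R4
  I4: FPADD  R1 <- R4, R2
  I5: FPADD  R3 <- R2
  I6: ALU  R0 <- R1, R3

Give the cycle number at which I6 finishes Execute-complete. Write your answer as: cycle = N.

cycle = 27

I1: IS=1 RO=2 EX=7 WR=8
I2: IS=2 RO=9 EX=12 WR=13  [RAW R3: wait I1 write@8]
I3: IS=3 RO=4 EX=5 WR=10  [WAR R5: wait I2 read@9]
I4: IS=14 RO=15 EX=18 WR=19  [struct: FPADD busy until I2 writes@13]
I5: IS=20 RO=21 EX=24 WR=25  [struct: FPADD busy until I4 writes@19]
I6: IS=21 RO=26 EX=27 WR=28  [RAW R3: wait I5 write@25]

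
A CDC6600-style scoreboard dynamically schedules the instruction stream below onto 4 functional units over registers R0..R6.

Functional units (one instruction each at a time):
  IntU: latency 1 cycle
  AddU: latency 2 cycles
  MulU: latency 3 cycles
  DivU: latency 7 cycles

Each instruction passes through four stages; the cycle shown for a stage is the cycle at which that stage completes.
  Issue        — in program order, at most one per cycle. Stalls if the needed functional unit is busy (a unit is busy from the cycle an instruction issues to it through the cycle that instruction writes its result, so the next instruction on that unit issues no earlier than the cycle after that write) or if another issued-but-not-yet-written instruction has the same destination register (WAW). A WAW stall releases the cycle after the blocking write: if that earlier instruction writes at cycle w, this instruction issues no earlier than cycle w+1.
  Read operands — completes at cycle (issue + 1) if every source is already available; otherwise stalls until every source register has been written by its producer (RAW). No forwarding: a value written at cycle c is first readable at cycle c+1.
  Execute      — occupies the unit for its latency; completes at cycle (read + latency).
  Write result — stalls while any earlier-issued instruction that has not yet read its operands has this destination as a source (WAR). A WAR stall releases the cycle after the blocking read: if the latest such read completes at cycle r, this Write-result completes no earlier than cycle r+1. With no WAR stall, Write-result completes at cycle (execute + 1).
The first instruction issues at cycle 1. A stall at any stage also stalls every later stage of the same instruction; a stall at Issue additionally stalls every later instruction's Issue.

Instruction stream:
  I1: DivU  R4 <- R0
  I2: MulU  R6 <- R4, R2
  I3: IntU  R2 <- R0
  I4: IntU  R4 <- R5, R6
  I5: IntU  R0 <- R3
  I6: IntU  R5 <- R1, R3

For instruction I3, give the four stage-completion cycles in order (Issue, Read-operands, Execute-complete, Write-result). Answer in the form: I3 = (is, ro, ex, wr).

I3 = (3, 4, 5, 12)

c1: issue I1 (DivU)
c2: I1 read-ops, issue I2 (MulU)
c3: issue I3 (IntU)
c4: I3 read-ops
c5: I3 finished on IntU
c9: I1 finished on DivU
c10: I1→R4
c11: I2 read-ops
c12: I3→R2
c13: issue I4 (IntU)
c14: I2 finished on MulU
c15: I2→R6
c16: I4 read-ops
c17: I4 finished on IntU
c18: I4→R4
c19: issue I5 (IntU)
c20: I5 read-ops
c21: I5 finished on IntU
c22: I5→R0
c23: issue I6 (IntU)
c24: I6 read-ops
c25: I6 finished on IntU
c26: I6→R5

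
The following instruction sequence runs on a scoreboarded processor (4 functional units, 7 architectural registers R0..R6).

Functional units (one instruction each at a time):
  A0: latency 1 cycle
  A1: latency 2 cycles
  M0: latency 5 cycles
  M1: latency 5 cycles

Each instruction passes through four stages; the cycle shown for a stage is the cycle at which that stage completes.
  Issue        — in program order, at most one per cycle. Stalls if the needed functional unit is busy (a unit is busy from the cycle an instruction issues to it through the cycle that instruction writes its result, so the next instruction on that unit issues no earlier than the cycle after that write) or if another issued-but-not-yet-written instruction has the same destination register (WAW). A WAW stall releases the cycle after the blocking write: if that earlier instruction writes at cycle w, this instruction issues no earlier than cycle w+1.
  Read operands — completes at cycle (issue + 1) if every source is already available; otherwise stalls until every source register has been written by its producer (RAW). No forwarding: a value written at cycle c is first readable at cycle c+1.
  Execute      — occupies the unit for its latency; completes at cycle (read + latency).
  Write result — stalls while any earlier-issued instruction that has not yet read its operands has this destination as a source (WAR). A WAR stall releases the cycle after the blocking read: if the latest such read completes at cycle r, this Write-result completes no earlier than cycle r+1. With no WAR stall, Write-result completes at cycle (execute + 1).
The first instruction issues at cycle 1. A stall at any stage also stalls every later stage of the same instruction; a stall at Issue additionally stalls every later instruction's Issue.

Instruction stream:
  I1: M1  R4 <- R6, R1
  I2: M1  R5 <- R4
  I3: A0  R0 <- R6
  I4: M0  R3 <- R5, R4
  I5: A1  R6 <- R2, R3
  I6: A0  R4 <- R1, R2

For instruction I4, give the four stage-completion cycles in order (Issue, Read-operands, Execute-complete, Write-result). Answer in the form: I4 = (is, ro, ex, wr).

I4 = (11, 17, 22, 23)

I1: IS=1 RO=2 EX=7 WR=8
I2: IS=9 RO=10 EX=15 WR=16  [struct: M1 busy until I1 writes@8]
I3: IS=10 RO=11 EX=12 WR=13
I4: IS=11 RO=17 EX=22 WR=23  [RAW R5: wait I2 write@16]
I5: IS=12 RO=24 EX=26 WR=27  [RAW R3: wait I4 write@23]
I6: IS=14 RO=15 EX=16 WR=18  [struct: A0 busy until I3 writes@13; WAR R4: wait I4 read@17]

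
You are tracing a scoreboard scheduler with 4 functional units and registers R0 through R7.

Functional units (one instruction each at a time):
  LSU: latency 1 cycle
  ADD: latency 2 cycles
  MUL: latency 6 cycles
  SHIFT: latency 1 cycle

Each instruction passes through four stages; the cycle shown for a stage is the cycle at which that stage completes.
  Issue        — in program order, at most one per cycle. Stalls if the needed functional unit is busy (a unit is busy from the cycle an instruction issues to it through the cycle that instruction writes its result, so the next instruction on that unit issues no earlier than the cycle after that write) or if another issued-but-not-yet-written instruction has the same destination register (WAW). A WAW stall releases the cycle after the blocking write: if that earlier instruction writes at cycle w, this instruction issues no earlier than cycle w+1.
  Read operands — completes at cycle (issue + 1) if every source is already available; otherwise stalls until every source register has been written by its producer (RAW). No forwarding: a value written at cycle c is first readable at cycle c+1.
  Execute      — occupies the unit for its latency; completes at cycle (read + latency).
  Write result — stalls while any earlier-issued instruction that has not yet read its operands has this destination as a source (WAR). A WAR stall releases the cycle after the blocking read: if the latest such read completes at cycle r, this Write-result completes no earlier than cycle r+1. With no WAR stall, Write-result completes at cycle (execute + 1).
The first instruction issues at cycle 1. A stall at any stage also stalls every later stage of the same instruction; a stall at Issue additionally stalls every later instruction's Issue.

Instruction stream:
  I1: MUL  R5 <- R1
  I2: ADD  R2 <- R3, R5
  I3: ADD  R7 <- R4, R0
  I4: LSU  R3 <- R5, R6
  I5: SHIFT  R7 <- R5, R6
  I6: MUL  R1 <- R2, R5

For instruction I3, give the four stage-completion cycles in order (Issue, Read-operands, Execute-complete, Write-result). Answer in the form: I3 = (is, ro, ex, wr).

I3 = (14, 15, 17, 18)

I1 -> (1, 2, 8, 9)
I2 -> (2, 10, 12, 13)  // RAW R5: wait I1 write@9
I3 -> (14, 15, 17, 18)  // struct: ADD busy until I2 writes@13
I4 -> (15, 16, 17, 18)
I5 -> (19, 20, 21, 22)  // WAW R7: wait I3 write@18
I6 -> (20, 21, 27, 28)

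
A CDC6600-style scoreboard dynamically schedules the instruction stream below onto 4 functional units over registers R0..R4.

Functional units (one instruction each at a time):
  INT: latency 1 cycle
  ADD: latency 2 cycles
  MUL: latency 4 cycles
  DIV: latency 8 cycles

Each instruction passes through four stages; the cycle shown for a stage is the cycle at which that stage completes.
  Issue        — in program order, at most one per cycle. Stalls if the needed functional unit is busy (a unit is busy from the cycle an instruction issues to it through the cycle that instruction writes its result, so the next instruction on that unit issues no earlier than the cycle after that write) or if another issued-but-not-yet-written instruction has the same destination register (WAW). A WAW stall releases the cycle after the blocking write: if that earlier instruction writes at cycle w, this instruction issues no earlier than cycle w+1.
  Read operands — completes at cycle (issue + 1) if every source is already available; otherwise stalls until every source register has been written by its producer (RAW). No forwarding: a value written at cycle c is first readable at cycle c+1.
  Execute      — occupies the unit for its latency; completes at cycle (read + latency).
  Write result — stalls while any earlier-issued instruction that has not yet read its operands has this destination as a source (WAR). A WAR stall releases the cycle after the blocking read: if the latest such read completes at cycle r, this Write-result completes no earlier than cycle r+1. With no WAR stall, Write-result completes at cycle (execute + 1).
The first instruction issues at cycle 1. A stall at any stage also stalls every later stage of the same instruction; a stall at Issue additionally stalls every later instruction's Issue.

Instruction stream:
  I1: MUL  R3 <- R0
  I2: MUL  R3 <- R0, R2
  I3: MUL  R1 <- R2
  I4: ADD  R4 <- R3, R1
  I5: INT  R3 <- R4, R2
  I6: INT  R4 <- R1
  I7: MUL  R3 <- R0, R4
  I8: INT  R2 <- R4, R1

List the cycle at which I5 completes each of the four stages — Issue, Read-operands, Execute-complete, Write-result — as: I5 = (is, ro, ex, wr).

I1 -> (1, 2, 6, 7)
I2 -> (8, 9, 13, 14)  // struct: MUL busy until I1 writes@7
I3 -> (15, 16, 20, 21)  // struct: MUL busy until I2 writes@14
I4 -> (16, 22, 24, 25)  // RAW R1: wait I3 write@21
I5 -> (17, 26, 27, 28)  // RAW R4: wait I4 write@25
I6 -> (29, 30, 31, 32)  // struct: INT busy until I5 writes@28
I7 -> (30, 33, 37, 38)  // RAW R4: wait I6 write@32
I8 -> (33, 34, 35, 36)  // struct: INT busy until I6 writes@32

I5 = (17, 26, 27, 28)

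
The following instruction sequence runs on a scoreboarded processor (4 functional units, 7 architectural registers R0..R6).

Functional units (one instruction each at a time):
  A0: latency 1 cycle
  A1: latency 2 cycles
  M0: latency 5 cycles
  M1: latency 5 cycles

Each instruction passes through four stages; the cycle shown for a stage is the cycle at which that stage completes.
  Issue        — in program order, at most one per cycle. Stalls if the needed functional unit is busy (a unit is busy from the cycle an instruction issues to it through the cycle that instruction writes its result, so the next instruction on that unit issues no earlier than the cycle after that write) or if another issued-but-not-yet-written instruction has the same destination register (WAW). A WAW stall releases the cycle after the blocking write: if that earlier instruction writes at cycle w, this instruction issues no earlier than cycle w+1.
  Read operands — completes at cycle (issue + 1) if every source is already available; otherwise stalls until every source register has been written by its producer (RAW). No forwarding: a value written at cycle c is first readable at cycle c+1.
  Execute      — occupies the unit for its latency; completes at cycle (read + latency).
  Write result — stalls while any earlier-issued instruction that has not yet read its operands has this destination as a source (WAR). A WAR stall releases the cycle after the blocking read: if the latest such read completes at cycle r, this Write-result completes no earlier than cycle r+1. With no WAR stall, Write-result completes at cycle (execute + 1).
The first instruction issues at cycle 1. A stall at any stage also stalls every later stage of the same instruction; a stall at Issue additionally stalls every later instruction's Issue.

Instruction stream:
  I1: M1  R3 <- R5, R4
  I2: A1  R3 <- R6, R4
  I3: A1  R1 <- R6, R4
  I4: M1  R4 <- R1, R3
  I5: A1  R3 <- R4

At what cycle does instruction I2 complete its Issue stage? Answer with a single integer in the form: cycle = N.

I1: IS=1 RO=2 EX=7 WR=8
I2: IS=9 RO=10 EX=12 WR=13  [WAW R3: wait I1 write@8]
I3: IS=14 RO=15 EX=17 WR=18  [struct: A1 busy until I2 writes@13]
I4: IS=15 RO=19 EX=24 WR=25  [RAW R1: wait I3 write@18]
I5: IS=19 RO=26 EX=28 WR=29  [struct: A1 busy until I3 writes@18; RAW R4: wait I4 write@25]

cycle = 9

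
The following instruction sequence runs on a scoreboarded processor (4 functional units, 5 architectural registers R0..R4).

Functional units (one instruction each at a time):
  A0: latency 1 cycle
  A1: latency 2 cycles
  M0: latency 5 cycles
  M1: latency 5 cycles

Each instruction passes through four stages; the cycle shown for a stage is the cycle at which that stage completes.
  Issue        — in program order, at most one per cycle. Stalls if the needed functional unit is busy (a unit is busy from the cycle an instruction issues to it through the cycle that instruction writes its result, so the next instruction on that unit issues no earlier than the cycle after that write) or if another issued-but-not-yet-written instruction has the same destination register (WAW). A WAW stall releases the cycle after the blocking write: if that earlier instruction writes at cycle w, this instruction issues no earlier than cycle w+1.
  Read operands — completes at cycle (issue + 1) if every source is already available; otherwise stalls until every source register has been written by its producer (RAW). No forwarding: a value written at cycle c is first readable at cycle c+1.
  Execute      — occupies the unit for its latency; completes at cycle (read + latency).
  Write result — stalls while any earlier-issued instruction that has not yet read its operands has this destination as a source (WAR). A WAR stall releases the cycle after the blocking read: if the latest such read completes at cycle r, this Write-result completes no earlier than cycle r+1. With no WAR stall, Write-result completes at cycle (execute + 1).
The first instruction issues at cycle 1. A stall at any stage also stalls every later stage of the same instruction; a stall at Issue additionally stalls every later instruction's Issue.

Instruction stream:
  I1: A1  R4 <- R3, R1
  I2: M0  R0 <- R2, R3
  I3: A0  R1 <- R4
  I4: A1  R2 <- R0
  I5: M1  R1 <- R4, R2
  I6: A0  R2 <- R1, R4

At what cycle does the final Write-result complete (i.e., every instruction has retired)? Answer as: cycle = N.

I1 -> (1, 2, 4, 5)
I2 -> (2, 3, 8, 9)
I3 -> (3, 6, 7, 8)  // RAW R4: wait I1 write@5
I4 -> (6, 10, 12, 13)  // struct: A1 busy until I1 writes@5, RAW R0: wait I2 write@9
I5 -> (9, 14, 19, 20)  // WAW R1: wait I3 write@8, RAW R2: wait I4 write@13
I6 -> (14, 21, 22, 23)  // WAW R2: wait I4 write@13, RAW R1: wait I5 write@20

cycle = 23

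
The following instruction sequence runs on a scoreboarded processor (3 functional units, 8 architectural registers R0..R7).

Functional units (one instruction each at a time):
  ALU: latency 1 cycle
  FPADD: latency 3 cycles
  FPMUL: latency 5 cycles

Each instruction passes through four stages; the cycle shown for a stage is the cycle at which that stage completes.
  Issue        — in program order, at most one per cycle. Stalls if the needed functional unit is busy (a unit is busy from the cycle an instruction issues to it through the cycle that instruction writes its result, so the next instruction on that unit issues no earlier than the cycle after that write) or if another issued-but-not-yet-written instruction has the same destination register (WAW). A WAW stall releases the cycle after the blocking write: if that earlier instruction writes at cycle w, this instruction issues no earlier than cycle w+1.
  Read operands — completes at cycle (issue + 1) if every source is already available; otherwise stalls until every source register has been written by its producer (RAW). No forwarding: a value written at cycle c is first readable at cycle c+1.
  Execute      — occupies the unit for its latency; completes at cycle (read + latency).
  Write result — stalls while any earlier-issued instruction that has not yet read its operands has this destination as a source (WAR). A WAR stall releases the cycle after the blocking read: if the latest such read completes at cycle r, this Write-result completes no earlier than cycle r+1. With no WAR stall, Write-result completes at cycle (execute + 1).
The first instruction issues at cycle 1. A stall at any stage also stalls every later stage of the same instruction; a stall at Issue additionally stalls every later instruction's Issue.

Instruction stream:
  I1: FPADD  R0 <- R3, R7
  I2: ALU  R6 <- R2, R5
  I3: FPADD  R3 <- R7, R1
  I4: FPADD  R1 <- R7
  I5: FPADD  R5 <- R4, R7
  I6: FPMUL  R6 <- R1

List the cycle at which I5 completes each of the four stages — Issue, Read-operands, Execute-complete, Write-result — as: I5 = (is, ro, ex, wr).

t=1  I1 dispatched to FPADD
t=2  I1 operands ready, I2 dispatched to ALU
t=3  I2 operands ready
t=4  I2 complete
t=5  I1 complete, R6←I2
t=6  R0←I1
t=7  I3 dispatched to FPADD
t=8  I3 operands ready
t=11  I3 complete
t=12  R3←I3
t=13  I4 dispatched to FPADD
t=14  I4 operands ready
t=17  I4 complete
t=18  R1←I4
t=19  I5 dispatched to FPADD
t=20  I5 operands ready, I6 dispatched to FPMUL
t=21  I6 operands ready
t=23  I5 complete
t=24  R5←I5
t=26  I6 complete
t=27  R6←I6

I5 = (19, 20, 23, 24)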